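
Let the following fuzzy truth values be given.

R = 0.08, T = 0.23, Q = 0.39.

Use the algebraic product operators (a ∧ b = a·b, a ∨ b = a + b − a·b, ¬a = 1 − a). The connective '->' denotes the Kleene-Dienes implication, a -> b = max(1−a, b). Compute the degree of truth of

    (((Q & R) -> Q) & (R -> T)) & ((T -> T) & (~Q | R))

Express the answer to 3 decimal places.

0.440

Q & R = a·b on (0.3900, 0.0800) = 0.0312
(Q & R) -> Q  [Kleene-Dienes: max(1−a, b)] with a=0.0312, b=0.3900 → 0.9688
R -> T  [Kleene-Dienes: max(1−a, b)] with a=0.0800, b=0.2300 → 0.9200
((Q & R) -> Q) & (R -> T) = a·b on (0.9688, 0.9200) = 0.8913
T -> T  [Kleene-Dienes: max(1−a, b)] with a=0.2300, b=0.2300 → 0.7700
~Q = 1 − 0.3900 = 0.6100
~Q | R = a + b − a·b on (0.6100, 0.0800) = 0.6412
(T -> T) & (~Q | R) = a·b on (0.7700, 0.6412) = 0.4937
(((Q & R) -> Q) & (R -> T)) & ((T -> T) & (~Q | R)) = a·b on (0.8913, 0.4937) = 0.4401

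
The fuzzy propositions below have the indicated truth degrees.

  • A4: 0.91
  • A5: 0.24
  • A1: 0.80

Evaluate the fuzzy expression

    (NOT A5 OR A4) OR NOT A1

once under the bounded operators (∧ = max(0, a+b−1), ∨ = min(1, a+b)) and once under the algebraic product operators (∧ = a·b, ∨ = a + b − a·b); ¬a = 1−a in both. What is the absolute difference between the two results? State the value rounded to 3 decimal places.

Under bounded:
  NOT A5 = 1 − 0.24 = 0.76
  NOT A5 OR A4 = min(1, a+b) on (0.76, 0.91) = 1.00
  NOT A1 = 1 − 0.80 = 0.20
  (NOT A5 OR A4) OR NOT A1 = min(1, a+b) on (1.00, 0.20) = 1.00
  → value = 1.0000
Under algebraic product:
  NOT A5 = 1 − 0.2400 = 0.7600
  NOT A5 OR A4 = a + b − a·b on (0.7600, 0.9100) = 0.9784
  NOT A1 = 1 − 0.8000 = 0.2000
  (NOT A5 OR A4) OR NOT A1 = a + b − a·b on (0.9784, 0.2000) = 0.9827
  → value = 0.9827
|1.0000 − 0.9827| = 0.017

0.017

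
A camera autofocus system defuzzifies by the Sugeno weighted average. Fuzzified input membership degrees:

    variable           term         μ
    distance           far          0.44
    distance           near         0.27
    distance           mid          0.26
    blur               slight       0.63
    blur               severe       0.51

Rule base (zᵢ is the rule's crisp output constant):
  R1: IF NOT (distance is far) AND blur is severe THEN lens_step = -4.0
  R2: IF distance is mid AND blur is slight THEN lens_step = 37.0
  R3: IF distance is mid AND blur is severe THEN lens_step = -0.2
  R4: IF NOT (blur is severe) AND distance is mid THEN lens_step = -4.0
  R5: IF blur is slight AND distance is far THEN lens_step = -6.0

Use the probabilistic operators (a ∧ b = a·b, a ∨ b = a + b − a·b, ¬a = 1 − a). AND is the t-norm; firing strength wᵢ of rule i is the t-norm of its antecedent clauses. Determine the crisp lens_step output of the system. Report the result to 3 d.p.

R1 (z=-4.0): ¬far=1−0.44=0.56, severe=0.51; AND[a·b] → w = 0.2856
R2 (z=37.0): mid=0.26, slight=0.63; AND[a·b] → w = 0.1638
R3 (z=-0.2): mid=0.26, severe=0.51; AND[a·b] → w = 0.1326
R4 (z=-4.0): ¬severe=1−0.51=0.49, mid=0.26; AND[a·b] → w = 0.1274
R5 (z=-6.0): slight=0.63, far=0.44; AND[a·b] → w = 0.2772
Weighted average = (0.2856·-4.0 + 0.1638·37.0 + 0.1326·-0.2 + 0.1274·-4.0 + 0.2772·-6.0) / (0.2856 + 0.1638 + 0.1326 + 0.1274 + 0.2772)
  = 2.7189 / 0.9866 = 2.756

2.756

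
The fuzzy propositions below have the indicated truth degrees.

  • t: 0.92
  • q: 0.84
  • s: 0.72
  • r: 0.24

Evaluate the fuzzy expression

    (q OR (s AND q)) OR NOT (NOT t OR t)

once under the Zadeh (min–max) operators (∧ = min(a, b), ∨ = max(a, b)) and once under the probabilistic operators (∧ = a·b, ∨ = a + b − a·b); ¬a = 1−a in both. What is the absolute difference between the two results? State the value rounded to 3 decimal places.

0.101

Under Zadeh (min–max):
  s AND q = min(a, b) on (0.72, 0.84) = 0.72
  q OR (s AND q) = max(a, b) on (0.84, 0.72) = 0.84
  NOT t = 1 − 0.92 = 0.08
  NOT t OR t = max(a, b) on (0.08, 0.92) = 0.92
  NOT (NOT t OR t) = 1 − 0.92 = 0.08
  (q OR (s AND q)) OR NOT (NOT t OR t) = max(a, b) on (0.84, 0.08) = 0.84
  → value = 0.8400
Under probabilistic:
  s AND q = a·b on (0.7200, 0.8400) = 0.6048
  q OR (s AND q) = a + b − a·b on (0.8400, 0.6048) = 0.9368
  NOT t = 1 − 0.9200 = 0.0800
  NOT t OR t = a + b − a·b on (0.0800, 0.9200) = 0.9264
  NOT (NOT t OR t) = 1 − 0.9264 = 0.0736
  (q OR (s AND q)) OR NOT (NOT t OR t) = a + b − a·b on (0.9368, 0.0736) = 0.9414
  → value = 0.9414
|0.8400 − 0.9414| = 0.101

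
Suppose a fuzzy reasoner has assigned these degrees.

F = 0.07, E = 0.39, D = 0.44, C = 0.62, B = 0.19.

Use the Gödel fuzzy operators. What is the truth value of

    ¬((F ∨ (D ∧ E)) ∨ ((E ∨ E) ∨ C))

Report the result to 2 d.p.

D ∧ E = min(a, b) on (0.44, 0.39) = 0.39
F ∨ (D ∧ E) = max(a, b) on (0.07, 0.39) = 0.39
E ∨ E = max(a, b) on (0.39, 0.39) = 0.39
(E ∨ E) ∨ C = max(a, b) on (0.39, 0.62) = 0.62
(F ∨ (D ∧ E)) ∨ ((E ∨ E) ∨ C) = max(a, b) on (0.39, 0.62) = 0.62
¬((F ∨ (D ∧ E)) ∨ ((E ∨ E) ∨ C)) = 1 − 0.62 = 0.38

0.38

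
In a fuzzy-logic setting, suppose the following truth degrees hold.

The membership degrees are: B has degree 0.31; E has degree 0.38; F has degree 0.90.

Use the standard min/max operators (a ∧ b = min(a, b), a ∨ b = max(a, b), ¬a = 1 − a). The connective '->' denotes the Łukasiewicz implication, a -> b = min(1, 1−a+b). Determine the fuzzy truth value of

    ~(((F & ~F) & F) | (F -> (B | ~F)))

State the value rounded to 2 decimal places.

0.59

~F = 1 − 0.90 = 0.10
F & ~F = min(a, b) on (0.90, 0.10) = 0.10
(F & ~F) & F = min(a, b) on (0.10, 0.90) = 0.10
~F = 1 − 0.90 = 0.10
B | ~F = max(a, b) on (0.31, 0.10) = 0.31
F -> (B | ~F)  [Łukasiewicz: min(1, 1−a+b)] with a=0.90, b=0.31 → 0.41
((F & ~F) & F) | (F -> (B | ~F)) = max(a, b) on (0.10, 0.41) = 0.41
~(((F & ~F) & F) | (F -> (B | ~F))) = 1 − 0.41 = 0.59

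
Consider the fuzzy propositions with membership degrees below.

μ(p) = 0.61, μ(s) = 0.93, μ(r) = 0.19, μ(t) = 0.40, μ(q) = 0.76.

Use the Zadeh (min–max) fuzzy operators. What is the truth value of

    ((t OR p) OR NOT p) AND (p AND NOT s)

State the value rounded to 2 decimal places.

t OR p = max(a, b) on (0.40, 0.61) = 0.61
NOT p = 1 − 0.61 = 0.39
(t OR p) OR NOT p = max(a, b) on (0.61, 0.39) = 0.61
NOT s = 1 − 0.93 = 0.07
p AND NOT s = min(a, b) on (0.61, 0.07) = 0.07
((t OR p) OR NOT p) AND (p AND NOT s) = min(a, b) on (0.61, 0.07) = 0.07

0.07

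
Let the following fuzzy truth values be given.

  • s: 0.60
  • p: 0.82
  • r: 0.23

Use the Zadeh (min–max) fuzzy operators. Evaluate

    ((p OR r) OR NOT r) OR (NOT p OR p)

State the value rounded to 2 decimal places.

p OR r = max(a, b) on (0.82, 0.23) = 0.82
NOT r = 1 − 0.23 = 0.77
(p OR r) OR NOT r = max(a, b) on (0.82, 0.77) = 0.82
NOT p = 1 − 0.82 = 0.18
NOT p OR p = max(a, b) on (0.18, 0.82) = 0.82
((p OR r) OR NOT r) OR (NOT p OR p) = max(a, b) on (0.82, 0.82) = 0.82

0.82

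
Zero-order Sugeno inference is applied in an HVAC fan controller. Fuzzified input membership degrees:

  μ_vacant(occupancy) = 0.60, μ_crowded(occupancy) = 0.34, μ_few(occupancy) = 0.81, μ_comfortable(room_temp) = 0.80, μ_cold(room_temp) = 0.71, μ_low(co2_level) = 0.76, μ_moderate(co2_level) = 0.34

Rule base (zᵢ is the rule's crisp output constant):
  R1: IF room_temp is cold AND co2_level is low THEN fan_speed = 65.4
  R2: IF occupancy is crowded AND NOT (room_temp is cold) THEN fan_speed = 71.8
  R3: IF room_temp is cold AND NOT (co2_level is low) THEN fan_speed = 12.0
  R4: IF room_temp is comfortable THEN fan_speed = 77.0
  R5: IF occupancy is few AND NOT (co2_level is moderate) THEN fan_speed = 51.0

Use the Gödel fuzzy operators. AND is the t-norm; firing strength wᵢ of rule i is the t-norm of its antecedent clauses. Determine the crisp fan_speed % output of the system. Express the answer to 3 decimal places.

R1 (z=65.4): cold=0.71, low=0.76; AND[min(a, b)] → w = 0.71
R2 (z=71.8): crowded=0.34, ¬cold=1−0.71=0.29; AND[min(a, b)] → w = 0.29
R3 (z=12.0): cold=0.71, ¬low=1−0.76=0.24; AND[min(a, b)] → w = 0.24
R4 (z=77.0): comfortable=0.80 → w = 0.80
R5 (z=51.0): few=0.81, ¬moderate=1−0.34=0.66; AND[min(a, b)] → w = 0.66
Weighted average = (0.71·65.4 + 0.29·71.8 + 0.24·12.0 + 0.80·77.0 + 0.66·51.0) / (0.71 + 0.29 + 0.24 + 0.80 + 0.66)
  = 165.3960 / 2.7000 = 61.258

61.258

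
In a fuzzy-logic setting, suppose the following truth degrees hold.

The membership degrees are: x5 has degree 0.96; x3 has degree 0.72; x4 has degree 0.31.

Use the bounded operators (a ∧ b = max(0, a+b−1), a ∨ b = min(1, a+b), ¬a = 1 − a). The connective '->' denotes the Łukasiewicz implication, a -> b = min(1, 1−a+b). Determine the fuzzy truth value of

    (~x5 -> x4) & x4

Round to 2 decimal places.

0.31

~x5 = 1 − 0.96 = 0.04
~x5 -> x4  [Łukasiewicz: min(1, 1−a+b)] with a=0.04, b=0.31 → 1.00
(~x5 -> x4) & x4 = max(0, a+b−1) on (1.00, 0.31) = 0.31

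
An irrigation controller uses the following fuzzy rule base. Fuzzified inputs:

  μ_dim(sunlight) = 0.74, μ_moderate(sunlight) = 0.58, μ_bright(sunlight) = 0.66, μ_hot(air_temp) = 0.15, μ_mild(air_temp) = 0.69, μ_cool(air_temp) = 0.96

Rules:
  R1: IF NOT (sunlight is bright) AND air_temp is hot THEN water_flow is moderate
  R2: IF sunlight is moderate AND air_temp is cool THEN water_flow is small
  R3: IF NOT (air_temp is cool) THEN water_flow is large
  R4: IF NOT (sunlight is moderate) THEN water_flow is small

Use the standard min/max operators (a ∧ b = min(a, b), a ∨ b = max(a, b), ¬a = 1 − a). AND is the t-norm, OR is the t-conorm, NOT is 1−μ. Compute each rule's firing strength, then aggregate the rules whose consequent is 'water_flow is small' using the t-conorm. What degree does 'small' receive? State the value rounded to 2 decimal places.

R1: ¬bright=1−0.66=0.34, hot=0.15; AND[min(a, b)] → w = 0.15
R2: moderate=0.58, cool=0.96; AND[min(a, b)] → w = 0.58
R3: ¬cool=1−0.96=0.04 → w = 0.04
R4: ¬moderate=1−0.58=0.42 → w = 0.42
Rules with consequent 'small': {R2, R4} → strengths 0.58, 0.42
Aggregate via t-conorm [max(a, b)]: 0.58

0.58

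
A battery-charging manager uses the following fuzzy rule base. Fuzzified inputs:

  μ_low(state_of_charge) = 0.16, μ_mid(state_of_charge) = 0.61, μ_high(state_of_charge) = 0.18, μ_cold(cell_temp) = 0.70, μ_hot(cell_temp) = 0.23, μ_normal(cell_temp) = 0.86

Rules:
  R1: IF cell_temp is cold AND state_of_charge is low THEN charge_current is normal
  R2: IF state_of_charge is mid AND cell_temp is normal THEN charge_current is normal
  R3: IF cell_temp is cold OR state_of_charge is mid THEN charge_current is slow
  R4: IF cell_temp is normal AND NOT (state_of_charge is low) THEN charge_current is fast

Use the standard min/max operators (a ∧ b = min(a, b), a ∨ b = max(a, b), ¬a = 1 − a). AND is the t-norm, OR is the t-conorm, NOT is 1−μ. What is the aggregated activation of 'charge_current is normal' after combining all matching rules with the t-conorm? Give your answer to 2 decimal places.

0.61

R1: cold=0.70, low=0.16; AND[min(a, b)] → w = 0.16
R2: mid=0.61, normal=0.86; AND[min(a, b)] → w = 0.61
R3: cold=0.70, mid=0.61; OR[max(a, b)] → w = 0.70
R4: normal=0.86, ¬low=1−0.16=0.84; AND[min(a, b)] → w = 0.84
Rules with consequent 'normal': {R1, R2} → strengths 0.16, 0.61
Aggregate via t-conorm [max(a, b)]: 0.61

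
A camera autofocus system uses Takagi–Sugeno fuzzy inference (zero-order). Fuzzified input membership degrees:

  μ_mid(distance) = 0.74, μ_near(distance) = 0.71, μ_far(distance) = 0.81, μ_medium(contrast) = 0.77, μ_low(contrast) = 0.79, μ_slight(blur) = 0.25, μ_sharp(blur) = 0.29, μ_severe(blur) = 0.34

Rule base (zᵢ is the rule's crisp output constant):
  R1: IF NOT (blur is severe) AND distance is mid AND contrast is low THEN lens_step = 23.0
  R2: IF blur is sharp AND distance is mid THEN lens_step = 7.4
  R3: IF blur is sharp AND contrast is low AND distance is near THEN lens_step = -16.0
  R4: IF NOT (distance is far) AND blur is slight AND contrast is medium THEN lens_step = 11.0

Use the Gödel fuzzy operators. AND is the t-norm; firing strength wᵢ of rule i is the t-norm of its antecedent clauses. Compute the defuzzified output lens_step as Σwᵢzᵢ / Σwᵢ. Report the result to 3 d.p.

10.333

R1 (z=23.0): ¬severe=1−0.34=0.66, mid=0.74, low=0.79; AND[min(a, b)] → w = 0.66
R2 (z=7.4): sharp=0.29, mid=0.74; AND[min(a, b)] → w = 0.29
R3 (z=-16.0): sharp=0.29, low=0.79, near=0.71; AND[min(a, b)] → w = 0.29
R4 (z=11.0): ¬far=1−0.81=0.19, slight=0.25, medium=0.77; AND[min(a, b)] → w = 0.19
Weighted average = (0.66·23.0 + 0.29·7.4 + 0.29·-16.0 + 0.19·11.0) / (0.66 + 0.29 + 0.29 + 0.19)
  = 14.7760 / 1.4300 = 10.333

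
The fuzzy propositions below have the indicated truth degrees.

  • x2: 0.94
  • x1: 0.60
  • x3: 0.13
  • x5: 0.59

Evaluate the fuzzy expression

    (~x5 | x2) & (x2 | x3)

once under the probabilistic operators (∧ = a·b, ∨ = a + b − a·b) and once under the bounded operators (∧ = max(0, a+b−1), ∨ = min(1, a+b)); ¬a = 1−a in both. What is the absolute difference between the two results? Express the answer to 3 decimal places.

Under probabilistic:
  ~x5 = 1 − 0.5900 = 0.4100
  ~x5 | x2 = a + b − a·b on (0.4100, 0.9400) = 0.9646
  x2 | x3 = a + b − a·b on (0.9400, 0.1300) = 0.9478
  (~x5 | x2) & (x2 | x3) = a·b on (0.9646, 0.9478) = 0.9142
  → value = 0.9142
Under bounded:
  ~x5 = 1 − 0.59 = 0.41
  ~x5 | x2 = min(1, a+b) on (0.41, 0.94) = 1.00
  x2 | x3 = min(1, a+b) on (0.94, 0.13) = 1.00
  (~x5 | x2) & (x2 | x3) = max(0, a+b−1) on (1.00, 1.00) = 1.00
  → value = 1.0000
|0.9142 − 1.0000| = 0.086

0.086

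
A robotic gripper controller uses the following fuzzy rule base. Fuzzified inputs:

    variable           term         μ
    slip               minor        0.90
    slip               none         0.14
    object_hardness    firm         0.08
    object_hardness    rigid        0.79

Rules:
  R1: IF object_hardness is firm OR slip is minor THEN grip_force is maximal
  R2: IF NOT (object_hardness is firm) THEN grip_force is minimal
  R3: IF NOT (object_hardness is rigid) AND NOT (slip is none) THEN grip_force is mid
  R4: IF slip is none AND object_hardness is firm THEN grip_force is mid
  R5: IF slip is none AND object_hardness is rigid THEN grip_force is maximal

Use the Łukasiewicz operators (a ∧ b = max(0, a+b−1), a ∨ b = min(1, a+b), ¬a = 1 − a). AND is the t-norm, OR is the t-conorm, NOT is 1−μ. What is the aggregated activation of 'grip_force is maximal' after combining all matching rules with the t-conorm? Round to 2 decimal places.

0.98

R1: firm=0.08, minor=0.90; OR[min(1, a+b)] → w = 0.98
R2: ¬firm=1−0.08=0.92 → w = 0.92
R3: ¬rigid=1−0.79=0.21, ¬none=1−0.14=0.86; AND[max(0, a+b−1)] → w = 0.07
R4: none=0.14, firm=0.08; AND[max(0, a+b−1)] → w = 0.00
R5: none=0.14, rigid=0.79; AND[max(0, a+b−1)] → w = 0.00
Rules with consequent 'maximal': {R1, R5} → strengths 0.98, 0.00
Aggregate via t-conorm [min(1, a+b)]: 0.98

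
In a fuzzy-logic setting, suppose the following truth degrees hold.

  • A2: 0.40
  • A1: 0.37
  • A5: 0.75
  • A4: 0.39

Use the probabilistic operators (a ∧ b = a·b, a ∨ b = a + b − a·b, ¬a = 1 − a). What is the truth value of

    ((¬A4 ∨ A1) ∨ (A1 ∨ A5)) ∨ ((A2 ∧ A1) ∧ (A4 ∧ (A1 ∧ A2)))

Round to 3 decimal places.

0.962

¬A4 = 1 − 0.3900 = 0.6100
¬A4 ∨ A1 = a + b − a·b on (0.6100, 0.3700) = 0.7543
A1 ∨ A5 = a + b − a·b on (0.3700, 0.7500) = 0.8425
(¬A4 ∨ A1) ∨ (A1 ∨ A5) = a + b − a·b on (0.7543, 0.8425) = 0.9613
A2 ∧ A1 = a·b on (0.4000, 0.3700) = 0.1480
A1 ∧ A2 = a·b on (0.3700, 0.4000) = 0.1480
A4 ∧ (A1 ∧ A2) = a·b on (0.3900, 0.1480) = 0.0577
(A2 ∧ A1) ∧ (A4 ∧ (A1 ∧ A2)) = a·b on (0.1480, 0.0577) = 0.0085
((¬A4 ∨ A1) ∨ (A1 ∨ A5)) ∨ ((A2 ∧ A1) ∧ (A4 ∧ (A1 ∧ A2))) = a + b − a·b on (0.9613, 0.0085) = 0.9616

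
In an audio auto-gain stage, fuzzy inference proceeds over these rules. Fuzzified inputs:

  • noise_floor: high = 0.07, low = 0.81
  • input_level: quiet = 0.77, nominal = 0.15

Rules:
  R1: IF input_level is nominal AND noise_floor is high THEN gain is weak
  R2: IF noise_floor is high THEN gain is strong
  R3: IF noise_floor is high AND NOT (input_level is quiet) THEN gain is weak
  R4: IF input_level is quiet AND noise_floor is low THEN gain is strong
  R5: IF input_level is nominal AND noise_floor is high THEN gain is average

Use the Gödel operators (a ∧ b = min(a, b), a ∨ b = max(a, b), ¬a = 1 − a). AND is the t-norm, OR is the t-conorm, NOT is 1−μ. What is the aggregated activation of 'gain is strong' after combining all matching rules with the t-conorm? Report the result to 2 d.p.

R1: nominal=0.15, high=0.07; AND[min(a, b)] → w = 0.07
R2: high=0.07 → w = 0.07
R3: high=0.07, ¬quiet=1−0.77=0.23; AND[min(a, b)] → w = 0.07
R4: quiet=0.77, low=0.81; AND[min(a, b)] → w = 0.77
R5: nominal=0.15, high=0.07; AND[min(a, b)] → w = 0.07
Rules with consequent 'strong': {R2, R4} → strengths 0.07, 0.77
Aggregate via t-conorm [max(a, b)]: 0.77

0.77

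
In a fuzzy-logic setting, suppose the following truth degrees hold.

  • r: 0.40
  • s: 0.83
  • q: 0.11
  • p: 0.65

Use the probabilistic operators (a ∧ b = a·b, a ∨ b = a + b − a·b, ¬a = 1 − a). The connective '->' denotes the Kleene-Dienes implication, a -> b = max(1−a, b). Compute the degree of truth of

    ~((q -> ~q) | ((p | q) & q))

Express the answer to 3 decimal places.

0.102

~q = 1 − 0.1100 = 0.8900
q -> ~q  [Kleene-Dienes: max(1−a, b)] with a=0.1100, b=0.8900 → 0.8900
p | q = a + b − a·b on (0.6500, 0.1100) = 0.6885
(p | q) & q = a·b on (0.6885, 0.1100) = 0.0757
(q -> ~q) | ((p | q) & q) = a + b − a·b on (0.8900, 0.0757) = 0.8983
~((q -> ~q) | ((p | q) & q)) = 1 − 0.8983 = 0.1017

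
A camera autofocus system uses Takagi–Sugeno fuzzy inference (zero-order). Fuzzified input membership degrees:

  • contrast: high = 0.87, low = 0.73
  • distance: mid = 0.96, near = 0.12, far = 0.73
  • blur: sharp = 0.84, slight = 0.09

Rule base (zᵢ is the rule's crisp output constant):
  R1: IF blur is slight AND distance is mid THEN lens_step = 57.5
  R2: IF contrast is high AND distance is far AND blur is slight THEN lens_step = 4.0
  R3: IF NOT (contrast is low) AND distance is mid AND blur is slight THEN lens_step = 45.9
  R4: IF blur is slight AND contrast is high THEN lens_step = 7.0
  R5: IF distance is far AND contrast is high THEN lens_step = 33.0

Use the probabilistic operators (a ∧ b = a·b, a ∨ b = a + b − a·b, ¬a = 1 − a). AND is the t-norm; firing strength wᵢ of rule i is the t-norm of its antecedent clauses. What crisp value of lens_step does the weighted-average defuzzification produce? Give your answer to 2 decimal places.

31.55

R1 (z=57.5): slight=0.09, mid=0.96; AND[a·b] → w = 0.0864
R2 (z=4.0): high=0.87, far=0.73, slight=0.09; AND[a·b] → w = 0.0572
R3 (z=45.9): ¬low=1−0.73=0.27, mid=0.96, slight=0.09; AND[a·b] → w = 0.0233
R4 (z=7.0): slight=0.09, high=0.87; AND[a·b] → w = 0.0783
R5 (z=33.0): far=0.73, high=0.87; AND[a·b] → w = 0.6351
Weighted average = (0.0864·57.5 + 0.0572·4.0 + 0.0233·45.9 + 0.0783·7.0 + 0.6351·33.0) / (0.0864 + 0.0572 + 0.0233 + 0.0783 + 0.6351)
  = 27.7738 / 0.8803 = 31.55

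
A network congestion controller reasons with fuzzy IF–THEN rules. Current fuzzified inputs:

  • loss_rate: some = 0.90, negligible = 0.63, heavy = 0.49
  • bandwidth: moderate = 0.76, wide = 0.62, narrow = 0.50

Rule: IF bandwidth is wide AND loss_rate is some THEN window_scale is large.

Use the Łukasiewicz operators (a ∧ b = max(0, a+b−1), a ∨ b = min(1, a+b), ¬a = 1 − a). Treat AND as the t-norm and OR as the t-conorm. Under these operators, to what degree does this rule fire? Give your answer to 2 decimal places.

firing strength: wide=0.62, some=0.90; AND[max(0, a+b−1)] → w = 0.52

0.52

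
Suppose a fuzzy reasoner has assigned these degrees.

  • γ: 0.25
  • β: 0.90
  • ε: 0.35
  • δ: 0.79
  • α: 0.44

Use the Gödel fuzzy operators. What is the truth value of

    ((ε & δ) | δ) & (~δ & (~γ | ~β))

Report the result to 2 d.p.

0.21

ε & δ = min(a, b) on (0.35, 0.79) = 0.35
(ε & δ) | δ = max(a, b) on (0.35, 0.79) = 0.79
~δ = 1 − 0.79 = 0.21
~γ = 1 − 0.25 = 0.75
~β = 1 − 0.90 = 0.10
~γ | ~β = max(a, b) on (0.75, 0.10) = 0.75
~δ & (~γ | ~β) = min(a, b) on (0.21, 0.75) = 0.21
((ε & δ) | δ) & (~δ & (~γ | ~β)) = min(a, b) on (0.79, 0.21) = 0.21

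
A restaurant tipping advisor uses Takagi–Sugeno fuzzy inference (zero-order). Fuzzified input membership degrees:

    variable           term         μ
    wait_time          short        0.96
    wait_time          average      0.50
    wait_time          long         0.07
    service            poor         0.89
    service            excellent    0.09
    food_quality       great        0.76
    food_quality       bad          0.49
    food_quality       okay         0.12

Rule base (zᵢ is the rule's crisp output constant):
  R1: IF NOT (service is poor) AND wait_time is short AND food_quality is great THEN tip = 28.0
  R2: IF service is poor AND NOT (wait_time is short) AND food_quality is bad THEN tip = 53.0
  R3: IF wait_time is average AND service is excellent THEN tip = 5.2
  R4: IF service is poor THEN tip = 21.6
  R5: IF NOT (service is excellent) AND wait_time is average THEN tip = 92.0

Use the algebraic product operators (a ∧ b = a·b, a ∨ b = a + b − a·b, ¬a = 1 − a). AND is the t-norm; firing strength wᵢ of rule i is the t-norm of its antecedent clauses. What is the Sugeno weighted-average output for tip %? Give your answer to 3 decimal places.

R1 (z=28.0): ¬poor=1−0.89=0.11, short=0.96, great=0.76; AND[a·b] → w = 0.0803
R2 (z=53.0): poor=0.89, ¬short=1−0.96=0.04, bad=0.49; AND[a·b] → w = 0.0174
R3 (z=5.2): average=0.50, excellent=0.09; AND[a·b] → w = 0.0450
R4 (z=21.6): poor=0.89 → w = 0.8900
R5 (z=92.0): ¬excellent=1−0.09=0.91, average=0.50; AND[a·b] → w = 0.4550
Weighted average = (0.0803·28.0 + 0.0174·53.0 + 0.0450·5.2 + 0.8900·21.6 + 0.4550·92.0) / (0.0803 + 0.0174 + 0.0450 + 0.8900 + 0.4550)
  = 64.4897 / 1.4877 = 43.349

43.349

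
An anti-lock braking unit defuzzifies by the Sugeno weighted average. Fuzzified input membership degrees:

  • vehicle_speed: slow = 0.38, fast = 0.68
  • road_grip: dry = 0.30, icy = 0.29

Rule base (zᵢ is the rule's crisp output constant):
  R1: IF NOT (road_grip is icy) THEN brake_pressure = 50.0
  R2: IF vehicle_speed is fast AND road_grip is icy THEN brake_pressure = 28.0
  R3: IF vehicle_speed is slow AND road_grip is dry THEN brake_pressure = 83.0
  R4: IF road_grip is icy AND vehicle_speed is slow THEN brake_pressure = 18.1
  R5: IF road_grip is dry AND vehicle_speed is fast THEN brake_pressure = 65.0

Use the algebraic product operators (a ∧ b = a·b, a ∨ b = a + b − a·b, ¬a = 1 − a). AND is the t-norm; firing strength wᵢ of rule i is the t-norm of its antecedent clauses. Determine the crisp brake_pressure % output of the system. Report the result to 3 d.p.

R1 (z=50.0): ¬icy=1−0.29=0.71 → w = 0.7100
R2 (z=28.0): fast=0.68, icy=0.29; AND[a·b] → w = 0.1972
R3 (z=83.0): slow=0.38, dry=0.30; AND[a·b] → w = 0.1140
R4 (z=18.1): icy=0.29, slow=0.38; AND[a·b] → w = 0.1102
R5 (z=65.0): dry=0.30, fast=0.68; AND[a·b] → w = 0.2040
Weighted average = (0.7100·50.0 + 0.1972·28.0 + 0.1140·83.0 + 0.1102·18.1 + 0.2040·65.0) / (0.7100 + 0.1972 + 0.1140 + 0.1102 + 0.2040)
  = 65.7382 / 1.3354 = 49.227

49.227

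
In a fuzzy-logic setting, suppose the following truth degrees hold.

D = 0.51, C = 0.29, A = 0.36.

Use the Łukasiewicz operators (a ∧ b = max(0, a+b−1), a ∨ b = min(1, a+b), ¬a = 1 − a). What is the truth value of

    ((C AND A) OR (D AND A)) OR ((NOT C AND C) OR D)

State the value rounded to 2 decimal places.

C AND A = max(0, a+b−1) on (0.29, 0.36) = 0.00
D AND A = max(0, a+b−1) on (0.51, 0.36) = 0.00
(C AND A) OR (D AND A) = min(1, a+b) on (0.00, 0.00) = 0.00
NOT C = 1 − 0.29 = 0.71
NOT C AND C = max(0, a+b−1) on (0.71, 0.29) = 0.00
(NOT C AND C) OR D = min(1, a+b) on (0.00, 0.51) = 0.51
((C AND A) OR (D AND A)) OR ((NOT C AND C) OR D) = min(1, a+b) on (0.00, 0.51) = 0.51

0.51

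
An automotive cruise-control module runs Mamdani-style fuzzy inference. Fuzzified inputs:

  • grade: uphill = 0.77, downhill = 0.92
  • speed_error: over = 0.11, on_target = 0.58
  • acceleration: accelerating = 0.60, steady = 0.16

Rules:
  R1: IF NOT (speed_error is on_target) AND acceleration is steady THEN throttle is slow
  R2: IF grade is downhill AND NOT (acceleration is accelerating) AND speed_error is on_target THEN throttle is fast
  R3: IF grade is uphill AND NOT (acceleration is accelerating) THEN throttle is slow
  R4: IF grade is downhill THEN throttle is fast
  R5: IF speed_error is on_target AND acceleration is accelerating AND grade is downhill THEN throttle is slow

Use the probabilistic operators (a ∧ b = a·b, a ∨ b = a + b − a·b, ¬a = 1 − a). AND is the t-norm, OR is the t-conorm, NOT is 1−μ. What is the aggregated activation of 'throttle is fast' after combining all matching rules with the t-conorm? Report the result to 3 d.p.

0.937

R1: ¬on_target=1−0.58=0.42, steady=0.16; AND[a·b] → w = 0.0672
R2: downhill=0.92, ¬accelerating=1−0.60=0.40, on_target=0.58; AND[a·b] → w = 0.2134
R3: uphill=0.77, ¬accelerating=1−0.60=0.40; AND[a·b] → w = 0.3080
R4: downhill=0.92 → w = 0.9200
R5: on_target=0.58, accelerating=0.60, downhill=0.92; AND[a·b] → w = 0.3202
Rules with consequent 'fast': {R2, R4} → strengths 0.2134, 0.9200
Aggregate via t-conorm [a + b − a·b]: 0.9371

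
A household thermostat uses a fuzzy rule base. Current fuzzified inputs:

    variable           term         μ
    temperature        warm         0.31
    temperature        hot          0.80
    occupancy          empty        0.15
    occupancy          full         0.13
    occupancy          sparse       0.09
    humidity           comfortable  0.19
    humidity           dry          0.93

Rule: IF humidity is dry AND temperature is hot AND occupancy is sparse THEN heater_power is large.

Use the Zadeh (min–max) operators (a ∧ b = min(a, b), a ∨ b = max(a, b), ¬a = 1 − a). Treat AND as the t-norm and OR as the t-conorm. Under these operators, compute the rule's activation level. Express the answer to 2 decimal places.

0.09

firing strength: dry=0.93, hot=0.80, sparse=0.09; AND[min(a, b)] → w = 0.09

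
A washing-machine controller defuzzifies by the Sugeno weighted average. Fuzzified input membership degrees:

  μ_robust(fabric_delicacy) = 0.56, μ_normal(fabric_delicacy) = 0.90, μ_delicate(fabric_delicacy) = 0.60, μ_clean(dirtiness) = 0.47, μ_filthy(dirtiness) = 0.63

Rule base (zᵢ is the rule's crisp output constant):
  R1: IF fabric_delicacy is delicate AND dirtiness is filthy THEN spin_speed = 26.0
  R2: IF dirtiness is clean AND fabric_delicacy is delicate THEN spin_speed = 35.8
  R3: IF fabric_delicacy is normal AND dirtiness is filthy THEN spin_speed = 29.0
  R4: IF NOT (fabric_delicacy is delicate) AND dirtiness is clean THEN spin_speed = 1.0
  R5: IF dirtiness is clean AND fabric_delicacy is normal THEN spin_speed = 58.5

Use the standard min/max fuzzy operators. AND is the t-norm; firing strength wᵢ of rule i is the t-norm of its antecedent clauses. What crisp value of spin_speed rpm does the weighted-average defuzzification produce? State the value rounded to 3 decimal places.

R1 (z=26.0): delicate=0.60, filthy=0.63; AND[min(a, b)] → w = 0.60
R2 (z=35.8): clean=0.47, delicate=0.60; AND[min(a, b)] → w = 0.47
R3 (z=29.0): normal=0.90, filthy=0.63; AND[min(a, b)] → w = 0.63
R4 (z=1.0): ¬delicate=1−0.60=0.40, clean=0.47; AND[min(a, b)] → w = 0.40
R5 (z=58.5): clean=0.47, normal=0.90; AND[min(a, b)] → w = 0.47
Weighted average = (0.60·26.0 + 0.47·35.8 + 0.63·29.0 + 0.40·1.0 + 0.47·58.5) / (0.60 + 0.47 + 0.63 + 0.40 + 0.47)
  = 78.5910 / 2.5700 = 30.580

30.580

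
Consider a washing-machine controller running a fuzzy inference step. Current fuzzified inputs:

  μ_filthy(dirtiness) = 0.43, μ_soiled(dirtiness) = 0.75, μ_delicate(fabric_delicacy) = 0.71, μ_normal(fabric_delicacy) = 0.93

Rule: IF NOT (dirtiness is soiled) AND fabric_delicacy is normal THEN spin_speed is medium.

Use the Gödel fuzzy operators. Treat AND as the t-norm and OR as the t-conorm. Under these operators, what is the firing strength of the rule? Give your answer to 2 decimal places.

firing strength: ¬soiled=1−0.75=0.25, normal=0.93; AND[min(a, b)] → w = 0.25

0.25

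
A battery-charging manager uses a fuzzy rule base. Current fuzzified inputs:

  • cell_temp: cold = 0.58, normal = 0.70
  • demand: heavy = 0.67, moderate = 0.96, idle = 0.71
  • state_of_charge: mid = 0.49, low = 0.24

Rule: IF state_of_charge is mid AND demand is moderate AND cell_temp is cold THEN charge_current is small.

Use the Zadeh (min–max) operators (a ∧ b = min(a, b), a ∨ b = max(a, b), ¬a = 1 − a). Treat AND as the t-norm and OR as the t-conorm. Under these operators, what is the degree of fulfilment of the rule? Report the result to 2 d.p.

0.49

firing strength: mid=0.49, moderate=0.96, cold=0.58; AND[min(a, b)] → w = 0.49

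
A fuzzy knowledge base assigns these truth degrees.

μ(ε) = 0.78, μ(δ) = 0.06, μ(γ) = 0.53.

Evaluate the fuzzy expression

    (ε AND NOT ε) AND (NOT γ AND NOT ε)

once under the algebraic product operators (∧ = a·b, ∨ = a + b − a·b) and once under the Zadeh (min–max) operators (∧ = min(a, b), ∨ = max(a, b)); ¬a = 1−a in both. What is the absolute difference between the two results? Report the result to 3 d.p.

Under algebraic product:
  NOT ε = 1 − 0.7800 = 0.2200
  ε AND NOT ε = a·b on (0.7800, 0.2200) = 0.1716
  NOT γ = 1 − 0.5300 = 0.4700
  NOT ε = 1 − 0.7800 = 0.2200
  NOT γ AND NOT ε = a·b on (0.4700, 0.2200) = 0.1034
  (ε AND NOT ε) AND (NOT γ AND NOT ε) = a·b on (0.1716, 0.1034) = 0.0177
  → value = 0.0177
Under Zadeh (min–max):
  NOT ε = 1 − 0.78 = 0.22
  ε AND NOT ε = min(a, b) on (0.78, 0.22) = 0.22
  NOT γ = 1 − 0.53 = 0.47
  NOT ε = 1 − 0.78 = 0.22
  NOT γ AND NOT ε = min(a, b) on (0.47, 0.22) = 0.22
  (ε AND NOT ε) AND (NOT γ AND NOT ε) = min(a, b) on (0.22, 0.22) = 0.22
  → value = 0.2200
|0.0177 − 0.2200| = 0.202

0.202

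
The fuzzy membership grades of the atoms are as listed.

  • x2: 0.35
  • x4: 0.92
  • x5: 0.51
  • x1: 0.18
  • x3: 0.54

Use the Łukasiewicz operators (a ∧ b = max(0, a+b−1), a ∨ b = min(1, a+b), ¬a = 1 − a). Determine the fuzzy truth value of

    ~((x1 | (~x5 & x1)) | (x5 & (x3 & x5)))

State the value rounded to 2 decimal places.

~x5 = 1 − 0.51 = 0.49
~x5 & x1 = max(0, a+b−1) on (0.49, 0.18) = 0.00
x1 | (~x5 & x1) = min(1, a+b) on (0.18, 0.00) = 0.18
x3 & x5 = max(0, a+b−1) on (0.54, 0.51) = 0.05
x5 & (x3 & x5) = max(0, a+b−1) on (0.51, 0.05) = 0.00
(x1 | (~x5 & x1)) | (x5 & (x3 & x5)) = min(1, a+b) on (0.18, 0.00) = 0.18
~((x1 | (~x5 & x1)) | (x5 & (x3 & x5))) = 1 − 0.18 = 0.82

0.82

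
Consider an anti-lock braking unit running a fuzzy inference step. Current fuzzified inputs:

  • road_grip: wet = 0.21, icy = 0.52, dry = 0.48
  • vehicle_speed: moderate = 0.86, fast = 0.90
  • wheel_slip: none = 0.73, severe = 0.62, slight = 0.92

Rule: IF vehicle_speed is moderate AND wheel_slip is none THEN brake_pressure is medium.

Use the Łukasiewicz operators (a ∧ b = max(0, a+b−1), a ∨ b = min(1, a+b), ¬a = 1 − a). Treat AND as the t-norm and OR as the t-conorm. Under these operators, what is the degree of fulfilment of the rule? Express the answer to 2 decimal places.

firing strength: moderate=0.86, none=0.73; AND[max(0, a+b−1)] → w = 0.59

0.59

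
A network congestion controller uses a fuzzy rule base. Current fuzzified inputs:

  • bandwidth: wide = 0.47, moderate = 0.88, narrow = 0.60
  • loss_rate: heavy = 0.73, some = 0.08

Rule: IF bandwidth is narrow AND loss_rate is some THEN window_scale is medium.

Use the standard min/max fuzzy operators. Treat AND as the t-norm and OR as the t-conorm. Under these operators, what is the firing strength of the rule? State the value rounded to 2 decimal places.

firing strength: narrow=0.60, some=0.08; AND[min(a, b)] → w = 0.08

0.08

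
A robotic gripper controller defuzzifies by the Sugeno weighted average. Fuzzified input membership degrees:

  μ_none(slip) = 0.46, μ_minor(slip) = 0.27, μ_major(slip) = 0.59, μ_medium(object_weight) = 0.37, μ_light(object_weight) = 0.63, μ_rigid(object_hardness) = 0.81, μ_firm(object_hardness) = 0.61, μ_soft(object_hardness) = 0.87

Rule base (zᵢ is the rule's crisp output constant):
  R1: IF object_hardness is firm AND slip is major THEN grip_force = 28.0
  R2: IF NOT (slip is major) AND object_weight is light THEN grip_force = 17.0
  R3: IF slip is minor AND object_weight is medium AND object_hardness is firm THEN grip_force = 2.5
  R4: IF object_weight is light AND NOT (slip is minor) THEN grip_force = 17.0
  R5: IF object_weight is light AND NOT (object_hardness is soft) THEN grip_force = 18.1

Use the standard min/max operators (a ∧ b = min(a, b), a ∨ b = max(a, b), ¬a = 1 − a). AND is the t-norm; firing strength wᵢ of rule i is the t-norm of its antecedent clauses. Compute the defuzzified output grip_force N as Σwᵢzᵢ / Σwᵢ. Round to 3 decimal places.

18.339

R1 (z=28.0): firm=0.61, major=0.59; AND[min(a, b)] → w = 0.59
R2 (z=17.0): ¬major=1−0.59=0.41, light=0.63; AND[min(a, b)] → w = 0.41
R3 (z=2.5): minor=0.27, medium=0.37, firm=0.61; AND[min(a, b)] → w = 0.27
R4 (z=17.0): light=0.63, ¬minor=1−0.27=0.73; AND[min(a, b)] → w = 0.63
R5 (z=18.1): light=0.63, ¬soft=1−0.87=0.13; AND[min(a, b)] → w = 0.13
Weighted average = (0.59·28.0 + 0.41·17.0 + 0.27·2.5 + 0.63·17.0 + 0.13·18.1) / (0.59 + 0.41 + 0.27 + 0.63 + 0.13)
  = 37.2280 / 2.0300 = 18.339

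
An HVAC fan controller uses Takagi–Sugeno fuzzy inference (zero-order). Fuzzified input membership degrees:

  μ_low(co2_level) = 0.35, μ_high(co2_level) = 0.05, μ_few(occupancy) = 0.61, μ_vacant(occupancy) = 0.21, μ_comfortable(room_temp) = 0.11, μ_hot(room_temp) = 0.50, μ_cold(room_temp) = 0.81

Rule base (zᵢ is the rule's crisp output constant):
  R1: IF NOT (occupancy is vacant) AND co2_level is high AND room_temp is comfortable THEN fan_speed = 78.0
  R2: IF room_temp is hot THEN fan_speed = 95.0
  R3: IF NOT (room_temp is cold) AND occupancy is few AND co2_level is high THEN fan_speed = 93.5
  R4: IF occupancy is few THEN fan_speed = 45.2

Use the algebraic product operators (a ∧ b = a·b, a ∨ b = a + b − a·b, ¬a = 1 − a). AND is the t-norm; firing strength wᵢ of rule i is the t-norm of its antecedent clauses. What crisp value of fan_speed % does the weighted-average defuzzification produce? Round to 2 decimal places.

R1 (z=78.0): ¬vacant=1−0.21=0.79, high=0.05, comfortable=0.11; AND[a·b] → w = 0.0043
R2 (z=95.0): hot=0.50 → w = 0.5000
R3 (z=93.5): ¬cold=1−0.81=0.19, few=0.61, high=0.05; AND[a·b] → w = 0.0058
R4 (z=45.2): few=0.61 → w = 0.6100
Weighted average = (0.0043·78.0 + 0.5000·95.0 + 0.0058·93.5 + 0.6100·45.2) / (0.0043 + 0.5000 + 0.0058 + 0.6100)
  = 75.9527 / 1.1201 = 67.81

67.81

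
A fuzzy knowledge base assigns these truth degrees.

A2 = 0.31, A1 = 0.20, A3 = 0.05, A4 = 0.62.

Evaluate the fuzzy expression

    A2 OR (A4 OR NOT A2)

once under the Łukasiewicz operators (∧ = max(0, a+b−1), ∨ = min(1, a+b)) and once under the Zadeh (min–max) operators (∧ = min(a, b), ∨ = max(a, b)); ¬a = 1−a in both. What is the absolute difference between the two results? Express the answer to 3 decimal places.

0.310

Under Łukasiewicz:
  NOT A2 = 1 − 0.31 = 0.69
  A4 OR NOT A2 = min(1, a+b) on (0.62, 0.69) = 1.00
  A2 OR (A4 OR NOT A2) = min(1, a+b) on (0.31, 1.00) = 1.00
  → value = 1.0000
Under Zadeh (min–max):
  NOT A2 = 1 − 0.31 = 0.69
  A4 OR NOT A2 = max(a, b) on (0.62, 0.69) = 0.69
  A2 OR (A4 OR NOT A2) = max(a, b) on (0.31, 0.69) = 0.69
  → value = 0.6900
|1.0000 − 0.6900| = 0.310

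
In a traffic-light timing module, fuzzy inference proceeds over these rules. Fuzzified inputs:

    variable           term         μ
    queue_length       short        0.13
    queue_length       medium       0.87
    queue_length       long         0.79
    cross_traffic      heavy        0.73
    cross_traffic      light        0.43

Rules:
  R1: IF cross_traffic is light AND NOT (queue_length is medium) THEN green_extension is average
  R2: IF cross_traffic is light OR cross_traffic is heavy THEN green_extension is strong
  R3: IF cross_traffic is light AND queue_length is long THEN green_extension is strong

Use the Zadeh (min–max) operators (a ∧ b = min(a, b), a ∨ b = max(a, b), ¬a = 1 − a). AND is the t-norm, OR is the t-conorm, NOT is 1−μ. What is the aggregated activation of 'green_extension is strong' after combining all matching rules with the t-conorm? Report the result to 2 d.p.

0.73

R1: light=0.43, ¬medium=1−0.87=0.13; AND[min(a, b)] → w = 0.13
R2: light=0.43, heavy=0.73; OR[max(a, b)] → w = 0.73
R3: light=0.43, long=0.79; AND[min(a, b)] → w = 0.43
Rules with consequent 'strong': {R2, R3} → strengths 0.73, 0.43
Aggregate via t-conorm [max(a, b)]: 0.73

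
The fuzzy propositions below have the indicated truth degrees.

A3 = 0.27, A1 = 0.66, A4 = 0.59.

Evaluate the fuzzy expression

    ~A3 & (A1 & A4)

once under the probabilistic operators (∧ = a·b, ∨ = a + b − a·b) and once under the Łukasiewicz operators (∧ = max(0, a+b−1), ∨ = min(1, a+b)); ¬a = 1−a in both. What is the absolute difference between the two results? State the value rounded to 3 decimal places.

0.284

Under probabilistic:
  ~A3 = 1 − 0.2700 = 0.7300
  A1 & A4 = a·b on (0.6600, 0.5900) = 0.3894
  ~A3 & (A1 & A4) = a·b on (0.7300, 0.3894) = 0.2843
  → value = 0.2843
Under Łukasiewicz:
  ~A3 = 1 − 0.27 = 0.73
  A1 & A4 = max(0, a+b−1) on (0.66, 0.59) = 0.25
  ~A3 & (A1 & A4) = max(0, a+b−1) on (0.73, 0.25) = 0.00
  → value = 0.0000
|0.2843 − 0.0000| = 0.284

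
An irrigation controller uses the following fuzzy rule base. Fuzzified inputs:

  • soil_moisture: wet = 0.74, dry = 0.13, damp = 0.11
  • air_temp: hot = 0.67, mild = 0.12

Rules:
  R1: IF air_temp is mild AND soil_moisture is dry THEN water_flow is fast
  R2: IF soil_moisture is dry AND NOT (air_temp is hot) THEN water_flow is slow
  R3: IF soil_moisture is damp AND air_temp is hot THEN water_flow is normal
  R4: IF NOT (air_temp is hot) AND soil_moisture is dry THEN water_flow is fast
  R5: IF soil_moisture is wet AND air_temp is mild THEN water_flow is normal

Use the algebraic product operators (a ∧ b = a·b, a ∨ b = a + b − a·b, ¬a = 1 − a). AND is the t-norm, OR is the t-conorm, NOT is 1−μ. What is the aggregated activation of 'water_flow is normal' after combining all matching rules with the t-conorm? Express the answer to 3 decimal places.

0.156

R1: mild=0.12, dry=0.13; AND[a·b] → w = 0.0156
R2: dry=0.13, ¬hot=1−0.67=0.33; AND[a·b] → w = 0.0429
R3: damp=0.11, hot=0.67; AND[a·b] → w = 0.0737
R4: ¬hot=1−0.67=0.33, dry=0.13; AND[a·b] → w = 0.0429
R5: wet=0.74, mild=0.12; AND[a·b] → w = 0.0888
Rules with consequent 'normal': {R3, R5} → strengths 0.0737, 0.0888
Aggregate via t-conorm [a + b − a·b]: 0.1560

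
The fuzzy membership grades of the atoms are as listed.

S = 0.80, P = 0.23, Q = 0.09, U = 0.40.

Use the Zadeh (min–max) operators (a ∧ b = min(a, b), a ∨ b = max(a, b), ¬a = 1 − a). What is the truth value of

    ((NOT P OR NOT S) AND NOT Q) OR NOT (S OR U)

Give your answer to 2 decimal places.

0.77

NOT P = 1 − 0.23 = 0.77
NOT S = 1 − 0.80 = 0.20
NOT P OR NOT S = max(a, b) on (0.77, 0.20) = 0.77
NOT Q = 1 − 0.09 = 0.91
(NOT P OR NOT S) AND NOT Q = min(a, b) on (0.77, 0.91) = 0.77
S OR U = max(a, b) on (0.80, 0.40) = 0.80
NOT (S OR U) = 1 − 0.80 = 0.20
((NOT P OR NOT S) AND NOT Q) OR NOT (S OR U) = max(a, b) on (0.77, 0.20) = 0.77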